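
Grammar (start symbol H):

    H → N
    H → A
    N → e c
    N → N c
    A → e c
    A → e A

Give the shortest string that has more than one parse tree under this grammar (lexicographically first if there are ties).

e c

length 2: e c has 2 parse trees

Two derivations of e c:
  H ⇒ N ⇒ e c
  H ⇒ A ⇒ e c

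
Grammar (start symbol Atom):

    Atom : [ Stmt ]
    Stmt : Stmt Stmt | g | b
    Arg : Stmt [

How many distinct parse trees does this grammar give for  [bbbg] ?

Parse trees for [bbbg]:
  [Atom [ [Stmt [Stmt b] [Stmt [Stmt b] [Stmt [Stmt b] [Stmt g]]]] ]]
  [Atom [ [Stmt [Stmt b] [Stmt [Stmt [Stmt b] [Stmt b]] [Stmt g]]] ]]
  [Atom [ [Stmt [Stmt [Stmt b] [Stmt b]] [Stmt [Stmt b] [Stmt g]]] ]]
  [Atom [ [Stmt [Stmt [Stmt b] [Stmt [Stmt b] [Stmt b]]] [Stmt g]] ]]
  [Atom [ [Stmt [Stmt [Stmt [Stmt b] [Stmt b]] [Stmt b]] [Stmt g]] ]]

5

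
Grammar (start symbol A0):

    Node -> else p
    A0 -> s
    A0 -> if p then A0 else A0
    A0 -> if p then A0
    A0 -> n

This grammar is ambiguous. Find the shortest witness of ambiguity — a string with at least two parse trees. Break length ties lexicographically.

if p then if p then n else n

length 1: no string has ≥2 trees
length 4: no string has ≥2 trees
length 6: no string has ≥2 trees
length 7: no string has ≥2 trees
length 9: if p then if p then n else n has 2 parse trees

Two derivations of if p then if p then n else n:
  A0 ⇒ if p then A0 else A0 ⇒ if p then if p then A0 else A0 ⇒ if p then if p then n else A0 ⇒ if p then if p then n else n
  A0 ⇒ if p then A0 ⇒ if p then if p then A0 else A0 ⇒ if p then if p then n else A0 ⇒ if p then if p then n else n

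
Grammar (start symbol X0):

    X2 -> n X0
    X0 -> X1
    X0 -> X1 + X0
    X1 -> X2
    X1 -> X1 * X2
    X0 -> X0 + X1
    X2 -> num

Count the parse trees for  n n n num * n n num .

Parse trees for n n n num * n n num:
  [X0 [X1 [X2 n [X0 [X1 [X2 n [X0 [X1 [X2 n [X0 [X1 [X1 [X2 num]] * [X2 n [X0 [X1 [X2 n [X0 [X1 [X2 num]]]]]]]]]]]]]]]]]]
  [X0 [X1 [X2 n [X0 [X1 [X2 n [X0 [X1 [X1 [X2 n [X0 [X1 [X2 num]]]]] * [X2 n [X0 [X1 [X2 n [X0 [X1 [X2 num]]]]]]]]]]]]]]]
  [X0 [X1 [X2 n [X0 [X1 [X1 [X2 n [X0 [X1 [X2 n [X0 [X1 [X2 num]]]]]]]] * [X2 n [X0 [X1 [X2 n [X0 [X1 [X2 num]]]]]]]]]]]]
  [X0 [X1 [X1 [X2 n [X0 [X1 [X2 n [X0 [X1 [X2 n [X0 [X1 [X2 num]]]]]]]]]]] * [X2 n [X0 [X1 [X2 n [X0 [X1 [X2 num]]]]]]]]]

4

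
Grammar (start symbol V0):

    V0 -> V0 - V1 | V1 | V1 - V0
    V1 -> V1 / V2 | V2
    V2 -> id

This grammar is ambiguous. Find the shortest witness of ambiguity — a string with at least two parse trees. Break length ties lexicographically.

id - id

length 1: no string has ≥2 trees
length 3: id - id has 2 parse trees

Two derivations of id - id:
  V0 ⇒ V0 - V1 ⇒ V1 - V1 ⇒ V2 - V1 ⇒ id - V1 ⇒ id - V2 ⇒ id - id
  V0 ⇒ V1 - V0 ⇒ V2 - V0 ⇒ id - V0 ⇒ id - V1 ⇒ id - V2 ⇒ id - id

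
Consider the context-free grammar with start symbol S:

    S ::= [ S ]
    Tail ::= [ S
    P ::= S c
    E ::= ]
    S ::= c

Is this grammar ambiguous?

(E, P, Tail are unreachable from S, so their rules don't affect L(S).) Each string is a nest of matched brackets around a single atom. An opening bracket forces the recursive rule; an atom forces the base rule.

Unambiguous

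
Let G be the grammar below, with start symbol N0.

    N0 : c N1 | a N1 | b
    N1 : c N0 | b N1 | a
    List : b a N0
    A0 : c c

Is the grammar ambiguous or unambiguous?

Unambiguous

Only N0, N1 are reachable from N0; ignoring the rest: Restricted to the reachable nonterminals, every rule has the form A → t or A → t B, and no two rules for the same A share a first terminal. The grammar encodes a DFA — one run per string.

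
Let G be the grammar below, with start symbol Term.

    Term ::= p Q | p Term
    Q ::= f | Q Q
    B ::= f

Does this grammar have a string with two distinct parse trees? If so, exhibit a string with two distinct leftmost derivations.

Ambiguous

Witness: p f f f

Derivation 1: Term ⇒ p Q ⇒ p Q Q ⇒ p f Q ⇒ p f Q Q ⇒ p f f Q ⇒ p f f f
Derivation 2: Term ⇒ p Q ⇒ p Q Q ⇒ p Q Q Q ⇒ p f Q Q ⇒ p f f Q ⇒ p f f f

Two distinct leftmost derivations for the same string.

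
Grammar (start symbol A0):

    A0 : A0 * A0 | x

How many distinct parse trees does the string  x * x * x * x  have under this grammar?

Parse trees for x * x * x * x:
  [A0 [A0 x] * [A0 [A0 x] * [A0 [A0 x] * [A0 x]]]]
  [A0 [A0 x] * [A0 [A0 [A0 x] * [A0 x]] * [A0 x]]]
  [A0 [A0 [A0 x] * [A0 x]] * [A0 [A0 x] * [A0 x]]]
  [A0 [A0 [A0 x] * [A0 [A0 x] * [A0 x]]] * [A0 x]]
  [A0 [A0 [A0 [A0 x] * [A0 x]] * [A0 x]] * [A0 x]]

5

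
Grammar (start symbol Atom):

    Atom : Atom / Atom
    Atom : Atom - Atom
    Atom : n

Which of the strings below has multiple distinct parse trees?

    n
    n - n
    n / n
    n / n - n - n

n / n - n - n

n: 1 tree
n - n: 1 tree
n / n: 1 tree
n / n - n - n: 5 trees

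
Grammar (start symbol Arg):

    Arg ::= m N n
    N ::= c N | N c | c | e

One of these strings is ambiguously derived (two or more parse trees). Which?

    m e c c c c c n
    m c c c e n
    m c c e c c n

m e c c c c c n: 1 tree
m c c c e n: 1 tree
m c c e c c n: 6 trees

m c c e c c n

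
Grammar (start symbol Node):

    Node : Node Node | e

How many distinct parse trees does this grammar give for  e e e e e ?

14

Parse trees for e e e e e (showing first 6 of 14):
  [Node [Node e] [Node [Node e] [Node [Node e] [Node [Node e] [Node e]]]]]
  [Node [Node e] [Node [Node e] [Node [Node [Node e] [Node e]] [Node e]]]]
  [Node [Node e] [Node [Node [Node e] [Node e]] [Node [Node e] [Node e]]]]
  [Node [Node e] [Node [Node [Node e] [Node [Node e] [Node e]]] [Node e]]]
  [Node [Node e] [Node [Node [Node [Node e] [Node e]] [Node e]] [Node e]]]
  [Node [Node [Node e] [Node e]] [Node [Node e] [Node [Node e] [Node e]]]]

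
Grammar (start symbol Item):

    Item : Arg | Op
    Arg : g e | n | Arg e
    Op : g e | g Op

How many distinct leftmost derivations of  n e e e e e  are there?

1

Parse trees for n e e e e e:
  [Item [Arg [Arg [Arg [Arg [Arg [Arg n] e] e] e] e] e]]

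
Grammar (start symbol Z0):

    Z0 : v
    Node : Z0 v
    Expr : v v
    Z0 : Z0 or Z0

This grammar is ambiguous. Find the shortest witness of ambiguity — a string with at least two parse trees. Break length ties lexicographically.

length 1: no string has ≥2 trees
length 3: no string has ≥2 trees
length 5: v or v or v has 2 parse trees

Two derivations of v or v or v:
  Z0 ⇒ Z0 or Z0 ⇒ v or Z0 ⇒ v or Z0 or Z0 ⇒ v or v or Z0 ⇒ v or v or v
  Z0 ⇒ Z0 or Z0 ⇒ Z0 or Z0 or Z0 ⇒ v or Z0 or Z0 ⇒ v or v or Z0 ⇒ v or v or v

v or v or v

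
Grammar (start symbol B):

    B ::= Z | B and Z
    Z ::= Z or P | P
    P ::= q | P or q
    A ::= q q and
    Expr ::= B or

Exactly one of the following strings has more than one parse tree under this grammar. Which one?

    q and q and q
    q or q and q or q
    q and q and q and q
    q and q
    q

q or q and q or q

q and q and q: 1 tree
q or q and q or q: 4 trees
q and q and q and q: 1 tree
q and q: 1 tree
q: 1 tree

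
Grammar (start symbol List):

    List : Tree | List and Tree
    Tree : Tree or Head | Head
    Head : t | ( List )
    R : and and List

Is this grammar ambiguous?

Only List, Tree, Head are reachable from List; ignoring the rest: List → List and Tree | Tree  ;  Tree → Tree or Head | Head  — a left-associative chain with Head at the bottom. Each string factors uniquely by precedence.

Unambiguous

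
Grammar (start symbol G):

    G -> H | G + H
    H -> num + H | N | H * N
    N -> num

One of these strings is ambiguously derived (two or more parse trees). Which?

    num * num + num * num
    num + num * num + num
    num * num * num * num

num + num * num + num

num * num + num * num: 1 tree
num + num * num + num: 3 trees
num * num * num * num: 1 tree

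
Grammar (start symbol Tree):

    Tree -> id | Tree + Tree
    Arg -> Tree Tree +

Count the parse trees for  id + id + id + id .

Parse trees for id + id + id + id:
  [Tree [Tree id] + [Tree [Tree id] + [Tree [Tree id] + [Tree id]]]]
  [Tree [Tree id] + [Tree [Tree [Tree id] + [Tree id]] + [Tree id]]]
  [Tree [Tree [Tree id] + [Tree id]] + [Tree [Tree id] + [Tree id]]]
  [Tree [Tree [Tree id] + [Tree [Tree id] + [Tree id]]] + [Tree id]]
  [Tree [Tree [Tree [Tree id] + [Tree id]] + [Tree id]] + [Tree id]]

5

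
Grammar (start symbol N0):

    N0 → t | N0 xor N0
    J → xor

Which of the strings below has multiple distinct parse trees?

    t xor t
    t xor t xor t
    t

t xor t: 1 tree
t xor t xor t: 2 trees
t: 1 tree

t xor t xor t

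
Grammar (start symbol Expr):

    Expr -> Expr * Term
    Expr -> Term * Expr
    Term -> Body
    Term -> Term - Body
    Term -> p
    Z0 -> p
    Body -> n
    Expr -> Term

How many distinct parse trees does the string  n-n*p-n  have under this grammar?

2

Parse trees for n-n*p-n:
  [Expr [Expr [Term [Term [Body n]] - [Body n]]] * [Term [Term p] - [Body n]]]
  [Expr [Term [Term [Body n]] - [Body n]] * [Expr [Term [Term p] - [Body n]]]]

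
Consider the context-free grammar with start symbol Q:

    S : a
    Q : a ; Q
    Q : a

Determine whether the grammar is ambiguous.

Unambiguous

(S is unreachable from Q, so its rules don't affect L(Q).) The reachable grammar is A → atom sep A | atom. Each atom is followed by either the separator (recurse) or end-of-string (stop) — no choice point.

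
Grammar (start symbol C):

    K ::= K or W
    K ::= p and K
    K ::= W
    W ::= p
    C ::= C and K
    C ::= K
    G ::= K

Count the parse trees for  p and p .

2

Parse trees for p and p:
  [C [C [K [W p]]] and [K [W p]]]
  [C [K p and [K [W p]]]]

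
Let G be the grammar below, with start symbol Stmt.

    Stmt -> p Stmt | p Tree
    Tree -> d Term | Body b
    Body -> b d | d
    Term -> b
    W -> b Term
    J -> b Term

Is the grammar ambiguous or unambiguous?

Ambiguous

Witness: p d b

Derivation 1: Stmt ⇒ p Tree ⇒ p d Term ⇒ p d b
Derivation 2: Stmt ⇒ p Tree ⇒ p Body b ⇒ p d b

Two distinct leftmost derivations for the same string.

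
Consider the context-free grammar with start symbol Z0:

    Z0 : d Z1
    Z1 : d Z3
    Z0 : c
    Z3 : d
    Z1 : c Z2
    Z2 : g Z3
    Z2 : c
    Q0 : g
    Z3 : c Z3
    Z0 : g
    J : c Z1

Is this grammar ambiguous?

Unambiguous

Only Z0, Z1, Z2, Z3 are reachable from Z0; ignoring the rest: Restricted to the reachable nonterminals, every rule has the form A → t or A → t B, and no two rules for the same A share a first terminal. The grammar encodes a DFA — one run per string.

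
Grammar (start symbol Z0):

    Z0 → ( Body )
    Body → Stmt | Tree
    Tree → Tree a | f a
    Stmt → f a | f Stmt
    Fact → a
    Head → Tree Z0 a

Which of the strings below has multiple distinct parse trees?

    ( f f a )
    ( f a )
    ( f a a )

( f f a ): 1 tree
( f a ): 2 trees
( f a a ): 1 tree

( f a )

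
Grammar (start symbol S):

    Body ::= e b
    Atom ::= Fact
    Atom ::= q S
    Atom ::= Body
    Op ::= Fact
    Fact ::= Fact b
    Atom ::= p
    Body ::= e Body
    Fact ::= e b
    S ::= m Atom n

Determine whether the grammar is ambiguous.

Ambiguous

Witness: m e b n

Derivation 1: S ⇒ m Atom n ⇒ m Fact n ⇒ m e b n
Derivation 2: S ⇒ m Atom n ⇒ m Body n ⇒ m e b n

Two distinct leftmost derivations for the same string.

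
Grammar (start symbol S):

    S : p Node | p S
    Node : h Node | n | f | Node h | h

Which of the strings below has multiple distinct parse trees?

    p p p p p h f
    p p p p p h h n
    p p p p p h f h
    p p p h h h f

p p p p p h f: 1 tree
p p p p p h h n: 1 tree
p p p p p h f h: 2 trees
p p p h h h f: 1 tree

p p p p p h f h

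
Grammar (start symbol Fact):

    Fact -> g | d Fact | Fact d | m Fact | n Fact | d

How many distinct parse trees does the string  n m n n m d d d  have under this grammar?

29

Parse trees for n m n n m d d d (showing first 6 of 29):
  [Fact [Fact [Fact n [Fact m [Fact n [Fact n [Fact m [Fact d]]]]]] d] d]
  [Fact [Fact n [Fact [Fact m [Fact n [Fact n [Fact m [Fact d]]]]] d]] d]
  [Fact [Fact n [Fact m [Fact [Fact n [Fact n [Fact m [Fact d]]]] d]]] d]
  [Fact [Fact n [Fact m [Fact n [Fact [Fact n [Fact m [Fact d]]] d]]]] d]
  [Fact [Fact n [Fact m [Fact n [Fact n [Fact [Fact m [Fact d]] d]]]]] d]
  [Fact [Fact n [Fact m [Fact n [Fact n [Fact m [Fact d [Fact d]]]]]]] d]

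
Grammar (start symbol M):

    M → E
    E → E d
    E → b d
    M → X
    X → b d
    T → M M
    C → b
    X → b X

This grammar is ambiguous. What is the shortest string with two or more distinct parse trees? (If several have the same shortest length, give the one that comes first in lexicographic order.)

length 2: b d has 2 parse trees

Two derivations of b d:
  M ⇒ E ⇒ b d
  M ⇒ X ⇒ b d

b d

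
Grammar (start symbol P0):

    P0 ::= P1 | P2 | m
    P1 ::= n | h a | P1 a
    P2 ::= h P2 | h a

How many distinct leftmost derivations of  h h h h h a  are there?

1

Parse trees for h h h h h a:
  [P0 [P2 h [P2 h [P2 h [P2 h [P2 h a]]]]]]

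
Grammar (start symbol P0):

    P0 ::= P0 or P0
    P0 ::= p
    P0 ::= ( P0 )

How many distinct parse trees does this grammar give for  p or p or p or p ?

Parse trees for p or p or p or p:
  [P0 [P0 p] or [P0 [P0 p] or [P0 [P0 p] or [P0 p]]]]
  [P0 [P0 p] or [P0 [P0 [P0 p] or [P0 p]] or [P0 p]]]
  [P0 [P0 [P0 p] or [P0 p]] or [P0 [P0 p] or [P0 p]]]
  [P0 [P0 [P0 p] or [P0 [P0 p] or [P0 p]]] or [P0 p]]
  [P0 [P0 [P0 [P0 p] or [P0 p]] or [P0 p]] or [P0 p]]

5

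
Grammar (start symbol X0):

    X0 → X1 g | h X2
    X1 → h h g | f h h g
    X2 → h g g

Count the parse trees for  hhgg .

2

Parse trees for hhgg:
  [X0 [X1 h h g] g]
  [X0 h [X2 h g g]]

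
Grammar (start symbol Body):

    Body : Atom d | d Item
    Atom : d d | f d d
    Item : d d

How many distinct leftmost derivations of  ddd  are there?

Parse trees for ddd:
  [Body [Atom d d] d]
  [Body d [Item d d]]

2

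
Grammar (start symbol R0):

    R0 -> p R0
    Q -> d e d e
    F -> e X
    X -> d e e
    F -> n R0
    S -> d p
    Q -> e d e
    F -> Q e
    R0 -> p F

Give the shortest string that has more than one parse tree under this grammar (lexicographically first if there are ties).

length 5: p e d e e has 2 parse trees

Two derivations of p e d e e:
  R0 ⇒ p F ⇒ p e X ⇒ p e d e e
  R0 ⇒ p F ⇒ p Q e ⇒ p e d e e

p e d e e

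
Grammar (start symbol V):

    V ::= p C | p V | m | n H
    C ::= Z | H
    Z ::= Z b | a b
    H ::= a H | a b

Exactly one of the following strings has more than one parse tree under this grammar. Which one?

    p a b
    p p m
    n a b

p a b: 2 trees
p p m: 1 tree
n a b: 1 tree

p a b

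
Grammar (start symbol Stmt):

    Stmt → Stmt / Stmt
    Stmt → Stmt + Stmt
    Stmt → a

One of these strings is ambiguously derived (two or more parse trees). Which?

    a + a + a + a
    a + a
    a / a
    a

a + a + a + a

a + a + a + a: 5 trees
a + a: 1 tree
a / a: 1 tree
a: 1 tree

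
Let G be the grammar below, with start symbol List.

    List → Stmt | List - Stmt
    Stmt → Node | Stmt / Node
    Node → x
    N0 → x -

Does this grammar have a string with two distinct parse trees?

(N0 is unreachable from List, so its rules don't affect L(List).) List → List - Stmt | Stmt  ;  Stmt → Stmt / Node | Node  — a left-associative chain with Node at the bottom. Each string factors uniquely by precedence.

Unambiguous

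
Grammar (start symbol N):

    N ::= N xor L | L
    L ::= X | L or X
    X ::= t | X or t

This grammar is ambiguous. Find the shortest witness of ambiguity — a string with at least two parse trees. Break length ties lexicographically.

t or t

length 1: no string has ≥2 trees
length 3: t or t has 2 parse trees

Two derivations of t or t:
  N ⇒ L ⇒ X ⇒ X or t ⇒ t or t
  N ⇒ L ⇒ L or X ⇒ X or X ⇒ t or X ⇒ t or t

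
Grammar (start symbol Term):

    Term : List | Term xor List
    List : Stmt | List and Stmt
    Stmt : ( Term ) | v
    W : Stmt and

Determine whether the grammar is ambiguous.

(W is unreachable from Term, so its rules don't affect L(Term).) Term → Term xor List | List  ;  List → List and Stmt | Stmt  — a left-associative chain with Stmt at the bottom. Each string factors uniquely by precedence.

Unambiguous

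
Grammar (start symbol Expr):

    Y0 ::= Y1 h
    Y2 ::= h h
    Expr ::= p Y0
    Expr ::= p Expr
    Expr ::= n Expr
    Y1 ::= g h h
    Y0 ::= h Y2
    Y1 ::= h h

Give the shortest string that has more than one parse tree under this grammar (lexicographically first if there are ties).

p h h h

length 4: p h h h has 2 parse trees

Two derivations of p h h h:
  Expr ⇒ p Y0 ⇒ p Y1 h ⇒ p h h h
  Expr ⇒ p Y0 ⇒ p h Y2 ⇒ p h h h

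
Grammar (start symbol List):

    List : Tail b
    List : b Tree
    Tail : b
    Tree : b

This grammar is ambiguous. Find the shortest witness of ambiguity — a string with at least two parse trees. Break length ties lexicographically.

b b

length 2: b b has 2 parse trees

Two derivations of b b:
  List ⇒ Tail b ⇒ b b
  List ⇒ b Tree ⇒ b b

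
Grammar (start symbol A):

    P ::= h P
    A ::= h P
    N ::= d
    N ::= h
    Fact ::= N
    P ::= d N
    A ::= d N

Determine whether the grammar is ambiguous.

Unambiguous

Only A, P, N are reachable from A; ignoring the rest: The reachable rules are right-linear with at most one rule per (nonterminal, next-terminal) pair. Each input token forces the next rule, so parsing is deterministic.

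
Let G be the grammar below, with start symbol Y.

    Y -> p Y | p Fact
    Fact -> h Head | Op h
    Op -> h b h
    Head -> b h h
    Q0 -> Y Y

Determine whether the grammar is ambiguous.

Ambiguous

Witness: p h b h h

Derivation 1: Y ⇒ p Fact ⇒ p h Head ⇒ p h b h h
Derivation 2: Y ⇒ p Fact ⇒ p Op h ⇒ p h b h h

Two distinct leftmost derivations for the same string.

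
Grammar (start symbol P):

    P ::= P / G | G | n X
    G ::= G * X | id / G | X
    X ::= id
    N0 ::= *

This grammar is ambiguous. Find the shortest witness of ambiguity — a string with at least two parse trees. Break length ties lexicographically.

id / id

length 1: no string has ≥2 trees
length 2: no string has ≥2 trees
length 3: id / id has 2 parse trees

Two derivations of id / id:
  P ⇒ P / G ⇒ G / G ⇒ X / G ⇒ id / G ⇒ id / X ⇒ id / id
  P ⇒ G ⇒ id / G ⇒ id / X ⇒ id / id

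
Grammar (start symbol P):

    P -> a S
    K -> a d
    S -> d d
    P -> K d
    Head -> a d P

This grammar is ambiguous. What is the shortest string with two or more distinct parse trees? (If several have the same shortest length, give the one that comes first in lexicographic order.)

length 3: a d d has 2 parse trees

Two derivations of a d d:
  P ⇒ a S ⇒ a d d
  P ⇒ K d ⇒ a d d

a d d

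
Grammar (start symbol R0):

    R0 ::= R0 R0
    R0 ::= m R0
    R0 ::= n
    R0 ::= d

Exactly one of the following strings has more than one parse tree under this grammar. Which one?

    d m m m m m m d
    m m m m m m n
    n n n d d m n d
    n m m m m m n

n n n d d m n d

d m m m m m m d: 1 tree
m m m m m m n: 1 tree
n n n d d m n d: 174 trees
n m m m m m n: 1 tree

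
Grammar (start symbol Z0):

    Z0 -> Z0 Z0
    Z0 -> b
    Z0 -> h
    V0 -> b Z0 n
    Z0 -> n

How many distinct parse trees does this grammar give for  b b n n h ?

Parse trees for b b n n h (showing first 6 of 14):
  [Z0 [Z0 b] [Z0 [Z0 b] [Z0 [Z0 n] [Z0 [Z0 n] [Z0 h]]]]]
  [Z0 [Z0 b] [Z0 [Z0 b] [Z0 [Z0 [Z0 n] [Z0 n]] [Z0 h]]]]
  [Z0 [Z0 b] [Z0 [Z0 [Z0 b] [Z0 n]] [Z0 [Z0 n] [Z0 h]]]]
  [Z0 [Z0 b] [Z0 [Z0 [Z0 b] [Z0 [Z0 n] [Z0 n]]] [Z0 h]]]
  [Z0 [Z0 b] [Z0 [Z0 [Z0 [Z0 b] [Z0 n]] [Z0 n]] [Z0 h]]]
  [Z0 [Z0 [Z0 b] [Z0 b]] [Z0 [Z0 n] [Z0 [Z0 n] [Z0 h]]]]

14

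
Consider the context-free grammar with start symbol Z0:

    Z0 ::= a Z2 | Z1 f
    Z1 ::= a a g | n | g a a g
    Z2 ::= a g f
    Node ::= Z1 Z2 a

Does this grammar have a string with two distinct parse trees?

Ambiguous

Witness: a a g f

Derivation 1: Z0 ⇒ a Z2 ⇒ a a g f
Derivation 2: Z0 ⇒ Z1 f ⇒ a a g f

Two distinct leftmost derivations for the same string.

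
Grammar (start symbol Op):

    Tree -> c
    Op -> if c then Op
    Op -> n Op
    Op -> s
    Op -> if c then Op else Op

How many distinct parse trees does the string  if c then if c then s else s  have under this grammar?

Parse trees for if c then if c then s else s:
  [Op if c then [Op if c then [Op s] else [Op s]]]
  [Op if c then [Op if c then [Op s]] else [Op s]]

2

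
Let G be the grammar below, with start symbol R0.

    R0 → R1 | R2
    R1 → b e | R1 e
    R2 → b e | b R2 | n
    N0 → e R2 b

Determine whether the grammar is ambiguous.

Witness: b e

Derivation 1: R0 ⇒ R1 ⇒ b e
Derivation 2: R0 ⇒ R2 ⇒ b e

Two distinct leftmost derivations for the same string.

Ambiguous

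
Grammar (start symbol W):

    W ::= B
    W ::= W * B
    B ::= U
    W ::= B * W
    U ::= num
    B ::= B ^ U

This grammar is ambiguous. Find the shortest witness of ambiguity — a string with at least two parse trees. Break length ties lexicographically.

length 1: no string has ≥2 trees
length 3: num * num has 2 parse trees

Two derivations of num * num:
  W ⇒ W * B ⇒ B * B ⇒ U * B ⇒ num * B ⇒ num * U ⇒ num * num
  W ⇒ B * W ⇒ U * W ⇒ num * W ⇒ num * B ⇒ num * U ⇒ num * num

num * num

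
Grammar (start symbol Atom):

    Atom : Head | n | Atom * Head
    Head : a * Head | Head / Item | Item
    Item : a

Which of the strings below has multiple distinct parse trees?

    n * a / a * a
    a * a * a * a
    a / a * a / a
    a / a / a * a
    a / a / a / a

a * a * a * a

n * a / a * a: 1 tree
a * a * a * a: 8 trees
a / a * a / a: 1 tree
a / a / a * a: 1 tree
a / a / a / a: 1 tree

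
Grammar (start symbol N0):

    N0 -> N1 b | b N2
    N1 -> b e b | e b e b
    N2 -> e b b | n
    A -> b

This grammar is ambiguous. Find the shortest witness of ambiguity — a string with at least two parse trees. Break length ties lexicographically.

length 2: no string has ≥2 trees
length 4: b e b b has 2 parse trees

Two derivations of b e b b:
  N0 ⇒ N1 b ⇒ b e b b
  N0 ⇒ b N2 ⇒ b e b b

b e b b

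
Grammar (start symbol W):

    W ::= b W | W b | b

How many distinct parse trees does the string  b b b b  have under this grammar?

Parse trees for b b b b:
  [W b [W b [W b [W b]]]]
  [W b [W b [W [W b] b]]]
  [W b [W [W b [W b]] b]]
  [W b [W [W [W b] b] b]]
  [W [W b [W b [W b]]] b]
  [W [W b [W [W b] b]] b]
  [W [W [W b [W b]] b] b]
  [W [W [W [W b] b] b] b]

8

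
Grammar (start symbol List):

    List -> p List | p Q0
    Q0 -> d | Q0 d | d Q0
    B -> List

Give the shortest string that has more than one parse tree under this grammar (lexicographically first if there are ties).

p d d

length 2: no string has ≥2 trees
length 3: p d d has 2 parse trees

Two derivations of p d d:
  List ⇒ p Q0 ⇒ p Q0 d ⇒ p d d
  List ⇒ p Q0 ⇒ p d Q0 ⇒ p d d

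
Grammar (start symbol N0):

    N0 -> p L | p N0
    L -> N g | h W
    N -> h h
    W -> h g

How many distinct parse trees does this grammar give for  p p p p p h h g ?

Parse trees for p p p p p h h g:
  [N0 p [N0 p [N0 p [N0 p [N0 p [L [N h h] g]]]]]]
  [N0 p [N0 p [N0 p [N0 p [N0 p [L h [W h g]]]]]]]

2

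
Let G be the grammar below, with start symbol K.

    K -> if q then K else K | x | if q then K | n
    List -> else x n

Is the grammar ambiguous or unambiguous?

Ambiguous

Witness: if q then if q then n else n

Derivation 1: K ⇒ if q then K else K ⇒ if q then if q then K else K ⇒ if q then if q then n else K ⇒ if q then if q then n else n
Derivation 2: K ⇒ if q then K ⇒ if q then if q then K else K ⇒ if q then if q then n else K ⇒ if q then if q then n else n

Two distinct leftmost derivations for the same string.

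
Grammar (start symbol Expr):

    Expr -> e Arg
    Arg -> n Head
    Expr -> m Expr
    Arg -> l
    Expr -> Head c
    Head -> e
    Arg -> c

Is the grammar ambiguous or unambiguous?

Witness: e c

Derivation 1: Expr ⇒ e Arg ⇒ e c
Derivation 2: Expr ⇒ Head c ⇒ e c

Two distinct leftmost derivations for the same string.

Ambiguous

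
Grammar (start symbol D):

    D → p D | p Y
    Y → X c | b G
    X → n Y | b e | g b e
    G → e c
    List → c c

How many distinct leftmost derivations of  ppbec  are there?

2

Parse trees for ppbec:
  [D p [D p [Y [X b e] c]]]
  [D p [D p [Y b [G e c]]]]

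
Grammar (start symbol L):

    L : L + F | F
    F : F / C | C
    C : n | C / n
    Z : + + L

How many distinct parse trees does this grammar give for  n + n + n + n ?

Parse trees for n + n + n + n:
  [L [L [L [L [F [C n]]] + [F [C n]]] + [F [C n]]] + [F [C n]]]

1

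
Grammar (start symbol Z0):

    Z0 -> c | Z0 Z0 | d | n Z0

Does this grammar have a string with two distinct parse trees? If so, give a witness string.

Ambiguous

Witness: c c c

Derivation 1: Z0 ⇒ Z0 Z0 ⇒ c Z0 ⇒ c Z0 Z0 ⇒ c c Z0 ⇒ c c c
Derivation 2: Z0 ⇒ Z0 Z0 ⇒ Z0 Z0 Z0 ⇒ c Z0 Z0 ⇒ c c Z0 ⇒ c c c

Two distinct leftmost derivations for the same string.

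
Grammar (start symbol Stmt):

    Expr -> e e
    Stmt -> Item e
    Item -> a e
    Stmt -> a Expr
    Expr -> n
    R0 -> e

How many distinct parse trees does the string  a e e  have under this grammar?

2

Parse trees for a e e:
  [Stmt [Item a e] e]
  [Stmt a [Expr e e]]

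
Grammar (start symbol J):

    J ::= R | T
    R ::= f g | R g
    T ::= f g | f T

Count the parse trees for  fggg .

1

Parse trees for fggg:
  [J [R [R [R f g] g] g]]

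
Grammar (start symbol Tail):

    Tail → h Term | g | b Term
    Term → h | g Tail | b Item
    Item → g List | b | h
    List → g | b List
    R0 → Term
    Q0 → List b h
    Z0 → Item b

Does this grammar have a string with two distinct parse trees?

Unambiguous

Only Tail, Term, Item, List are reachable from Tail; ignoring the rest: Restricted to the reachable nonterminals, every rule has the form A → t or A → t B, and no two rules for the same A share a first terminal. The grammar encodes a DFA — one run per string.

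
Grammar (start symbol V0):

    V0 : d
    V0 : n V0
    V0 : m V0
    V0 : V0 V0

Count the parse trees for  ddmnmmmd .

2

Parse trees for ddmnmmmd:
  [V0 [V0 d] [V0 [V0 d] [V0 m [V0 n [V0 m [V0 m [V0 m [V0 d]]]]]]]]
  [V0 [V0 [V0 d] [V0 d]] [V0 m [V0 n [V0 m [V0 m [V0 m [V0 d]]]]]]]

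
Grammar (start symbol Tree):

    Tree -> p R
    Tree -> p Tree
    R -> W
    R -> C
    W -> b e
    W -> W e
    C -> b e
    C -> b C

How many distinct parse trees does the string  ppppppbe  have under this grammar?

2

Parse trees for ppppppbe:
  [Tree p [Tree p [Tree p [Tree p [Tree p [Tree p [R [W b e]]]]]]]]
  [Tree p [Tree p [Tree p [Tree p [Tree p [Tree p [R [C b e]]]]]]]]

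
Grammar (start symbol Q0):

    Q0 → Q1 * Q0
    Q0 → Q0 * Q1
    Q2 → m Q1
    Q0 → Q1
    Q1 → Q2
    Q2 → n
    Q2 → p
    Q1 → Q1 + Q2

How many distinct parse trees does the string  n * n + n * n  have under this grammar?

4

Parse trees for n * n + n * n:
  [Q0 [Q1 [Q2 n]] * [Q0 [Q1 [Q1 [Q2 n]] + [Q2 n]] * [Q0 [Q1 [Q2 n]]]]]
  [Q0 [Q1 [Q2 n]] * [Q0 [Q0 [Q1 [Q1 [Q2 n]] + [Q2 n]]] * [Q1 [Q2 n]]]]
  [Q0 [Q0 [Q1 [Q2 n]] * [Q0 [Q1 [Q1 [Q2 n]] + [Q2 n]]]] * [Q1 [Q2 n]]]
  [Q0 [Q0 [Q0 [Q1 [Q2 n]]] * [Q1 [Q1 [Q2 n]] + [Q2 n]]] * [Q1 [Q2 n]]]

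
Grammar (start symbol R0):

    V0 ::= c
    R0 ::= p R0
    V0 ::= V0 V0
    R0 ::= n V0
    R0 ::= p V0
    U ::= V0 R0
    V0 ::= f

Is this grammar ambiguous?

Witness: n c c c

Derivation 1: R0 ⇒ n V0 ⇒ n V0 V0 ⇒ n c V0 ⇒ n c V0 V0 ⇒ n c c V0 ⇒ n c c c
Derivation 2: R0 ⇒ n V0 ⇒ n V0 V0 ⇒ n V0 V0 V0 ⇒ n c V0 V0 ⇒ n c c V0 ⇒ n c c c

Two distinct leftmost derivations for the same string.

Ambiguous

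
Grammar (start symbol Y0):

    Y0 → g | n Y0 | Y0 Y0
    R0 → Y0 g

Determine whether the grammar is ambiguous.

Witness: g g g

Derivation 1: Y0 ⇒ Y0 Y0 ⇒ g Y0 ⇒ g Y0 Y0 ⇒ g g Y0 ⇒ g g g
Derivation 2: Y0 ⇒ Y0 Y0 ⇒ Y0 Y0 Y0 ⇒ g Y0 Y0 ⇒ g g Y0 ⇒ g g g

Two distinct leftmost derivations for the same string.

Ambiguous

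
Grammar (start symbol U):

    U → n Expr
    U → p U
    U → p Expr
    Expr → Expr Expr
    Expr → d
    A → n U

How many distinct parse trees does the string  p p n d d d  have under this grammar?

2

Parse trees for p p n d d d:
  [U p [U p [U n [Expr [Expr d] [Expr [Expr d] [Expr d]]]]]]
  [U p [U p [U n [Expr [Expr [Expr d] [Expr d]] [Expr d]]]]]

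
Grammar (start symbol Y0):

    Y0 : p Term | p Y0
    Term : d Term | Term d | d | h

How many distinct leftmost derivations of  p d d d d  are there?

8

Parse trees for p d d d d:
  [Y0 p [Term d [Term d [Term d [Term d]]]]]
  [Y0 p [Term d [Term d [Term [Term d] d]]]]
  [Y0 p [Term d [Term [Term d [Term d]] d]]]
  [Y0 p [Term d [Term [Term [Term d] d] d]]]
  [Y0 p [Term [Term d [Term d [Term d]]] d]]
  [Y0 p [Term [Term d [Term [Term d] d]] d]]
  [Y0 p [Term [Term [Term d [Term d]] d] d]]
  [Y0 p [Term [Term [Term [Term d] d] d] d]]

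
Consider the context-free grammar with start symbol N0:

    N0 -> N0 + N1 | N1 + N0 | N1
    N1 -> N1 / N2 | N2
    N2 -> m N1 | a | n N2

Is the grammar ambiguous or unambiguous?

Witness: a + a

Derivation 1: N0 ⇒ N0 + N1 ⇒ N1 + N1 ⇒ N2 + N1 ⇒ a + N1 ⇒ a + N2 ⇒ a + a
Derivation 2: N0 ⇒ N1 + N0 ⇒ N2 + N0 ⇒ a + N0 ⇒ a + N1 ⇒ a + N2 ⇒ a + a

Two distinct leftmost derivations for the same string.

Ambiguous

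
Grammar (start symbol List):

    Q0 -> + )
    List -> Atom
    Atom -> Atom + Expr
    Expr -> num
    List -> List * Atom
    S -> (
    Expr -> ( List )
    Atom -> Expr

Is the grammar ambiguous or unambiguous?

Unambiguous

(S, Q0 are unreachable from List, so their rules don't affect L(List).) The grammar is stratified — List handles '*' (left-recursive), Atom handles '+', Expr atoms. Each operator has a fixed associativity and precedence level, so every string has one parse.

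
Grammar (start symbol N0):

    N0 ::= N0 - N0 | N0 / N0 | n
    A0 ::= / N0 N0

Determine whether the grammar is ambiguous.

Witness: n - n - n

Derivation 1: N0 ⇒ N0 - N0 ⇒ N0 - N0 - N0 ⇒ n - N0 - N0 ⇒ n - n - N0 ⇒ n - n - n
Derivation 2: N0 ⇒ N0 - N0 ⇒ n - N0 ⇒ n - N0 - N0 ⇒ n - n - N0 ⇒ n - n - n

Two distinct leftmost derivations for the same string.

Ambiguous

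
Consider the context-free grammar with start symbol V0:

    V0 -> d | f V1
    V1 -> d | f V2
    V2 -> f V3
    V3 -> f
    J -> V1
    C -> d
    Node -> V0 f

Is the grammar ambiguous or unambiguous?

Unambiguous

Only V0, V1, V2, V3 are reachable from V0; ignoring the rest: Each reachable nonterminal has at most one production per leading terminal, and all productions are right-linear; the derivation is determined token-by-token.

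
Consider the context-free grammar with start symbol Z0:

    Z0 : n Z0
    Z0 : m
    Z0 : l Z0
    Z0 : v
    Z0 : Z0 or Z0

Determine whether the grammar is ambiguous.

Ambiguous

Witness: l m or m

Derivation 1: Z0 ⇒ l Z0 ⇒ l Z0 or Z0 ⇒ l m or Z0 ⇒ l m or m
Derivation 2: Z0 ⇒ Z0 or Z0 ⇒ l Z0 or Z0 ⇒ l m or Z0 ⇒ l m or m

Two distinct leftmost derivations for the same string.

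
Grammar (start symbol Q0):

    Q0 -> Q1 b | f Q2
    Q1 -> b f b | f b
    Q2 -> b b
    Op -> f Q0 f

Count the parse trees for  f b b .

Parse trees for f b b:
  [Q0 [Q1 f b] b]
  [Q0 f [Q2 b b]]

2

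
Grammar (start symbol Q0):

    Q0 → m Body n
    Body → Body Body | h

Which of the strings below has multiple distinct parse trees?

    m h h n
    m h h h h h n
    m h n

m h h h h h n

m h h n: 1 tree
m h h h h h n: 14 trees
m h n: 1 tree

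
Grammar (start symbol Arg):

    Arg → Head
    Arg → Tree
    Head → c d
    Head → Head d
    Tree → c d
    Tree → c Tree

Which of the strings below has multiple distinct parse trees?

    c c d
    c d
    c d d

c d

c c d: 1 tree
c d: 2 trees
c d d: 1 tree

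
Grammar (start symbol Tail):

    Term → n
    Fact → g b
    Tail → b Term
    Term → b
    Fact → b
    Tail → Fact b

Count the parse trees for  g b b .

Parse trees for g b b:
  [Tail [Fact g b] b]

1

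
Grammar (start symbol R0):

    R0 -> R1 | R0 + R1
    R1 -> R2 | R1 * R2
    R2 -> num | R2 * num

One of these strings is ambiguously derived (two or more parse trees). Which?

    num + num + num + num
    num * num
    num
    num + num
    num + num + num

num * num

num + num + num + num: 1 tree
num * num: 2 trees
num: 1 tree
num + num: 1 tree
num + num + num: 1 tree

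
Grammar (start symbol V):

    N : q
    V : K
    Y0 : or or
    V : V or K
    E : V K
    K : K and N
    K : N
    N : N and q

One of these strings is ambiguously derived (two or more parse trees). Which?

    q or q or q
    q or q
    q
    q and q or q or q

q or q or q: 1 tree
q or q: 1 tree
q: 1 tree
q and q or q or q: 2 trees

q and q or q or q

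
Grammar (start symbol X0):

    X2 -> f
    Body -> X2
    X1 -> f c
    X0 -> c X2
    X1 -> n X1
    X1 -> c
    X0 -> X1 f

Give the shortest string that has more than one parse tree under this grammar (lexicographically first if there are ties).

length 2: c f has 2 parse trees

Two derivations of c f:
  X0 ⇒ c X2 ⇒ c f
  X0 ⇒ X1 f ⇒ c f

c f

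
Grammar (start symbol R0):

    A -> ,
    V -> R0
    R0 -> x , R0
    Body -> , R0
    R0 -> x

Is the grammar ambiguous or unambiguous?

(V, Body, A are unreachable from R0, so their rules don't affect L(R0).) The reachable grammar is A → atom sep A | atom. Each atom is followed by either the separator (recurse) or end-of-string (stop) — no choice point.

Unambiguous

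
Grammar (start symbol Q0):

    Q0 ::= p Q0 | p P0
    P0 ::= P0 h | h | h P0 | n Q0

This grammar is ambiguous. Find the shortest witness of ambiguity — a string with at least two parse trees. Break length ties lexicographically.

p h h

length 2: no string has ≥2 trees
length 3: p h h has 2 parse trees

Two derivations of p h h:
  Q0 ⇒ p P0 ⇒ p P0 h ⇒ p h h
  Q0 ⇒ p P0 ⇒ p h P0 ⇒ p h h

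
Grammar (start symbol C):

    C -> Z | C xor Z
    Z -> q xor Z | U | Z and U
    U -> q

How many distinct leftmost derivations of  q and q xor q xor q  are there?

Parse trees for q and q xor q xor q:
  [C [C [Z [Z [U q]] and [U q]]] xor [Z q xor [Z [U q]]]]
  [C [C [C [Z [Z [U q]] and [U q]]] xor [Z [U q]]] xor [Z [U q]]]

2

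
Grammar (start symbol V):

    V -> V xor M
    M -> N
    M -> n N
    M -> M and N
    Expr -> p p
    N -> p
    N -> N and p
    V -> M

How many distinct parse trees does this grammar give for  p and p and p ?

4

Parse trees for p and p and p:
  [V [M [N [N [N p] and p] and p]]]
  [V [M [M [N p]] and [N [N p] and p]]]
  [V [M [M [N [N p] and p]] and [N p]]]
  [V [M [M [M [N p]] and [N p]] and [N p]]]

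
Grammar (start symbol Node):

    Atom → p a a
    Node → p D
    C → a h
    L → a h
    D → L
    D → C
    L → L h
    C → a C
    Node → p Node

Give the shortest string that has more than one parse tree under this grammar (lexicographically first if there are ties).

p a h

length 3: p a h has 2 parse trees

Two derivations of p a h:
  Node ⇒ p D ⇒ p L ⇒ p a h
  Node ⇒ p D ⇒ p C ⇒ p a h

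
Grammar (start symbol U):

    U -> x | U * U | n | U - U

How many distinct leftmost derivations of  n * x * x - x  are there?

Parse trees for n * x * x - x:
  [U [U n] * [U [U x] * [U [U x] - [U x]]]]
  [U [U n] * [U [U [U x] * [U x]] - [U x]]]
  [U [U [U n] * [U x]] * [U [U x] - [U x]]]
  [U [U [U n] * [U [U x] * [U x]]] - [U x]]
  [U [U [U [U n] * [U x]] * [U x]] - [U x]]

5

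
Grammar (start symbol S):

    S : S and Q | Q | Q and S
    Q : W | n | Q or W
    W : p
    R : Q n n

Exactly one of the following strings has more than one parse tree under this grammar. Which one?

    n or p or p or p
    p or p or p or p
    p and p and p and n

n or p or p or p: 1 tree
p or p or p or p: 1 tree
p and p and p and n: 8 trees

p and p and p and n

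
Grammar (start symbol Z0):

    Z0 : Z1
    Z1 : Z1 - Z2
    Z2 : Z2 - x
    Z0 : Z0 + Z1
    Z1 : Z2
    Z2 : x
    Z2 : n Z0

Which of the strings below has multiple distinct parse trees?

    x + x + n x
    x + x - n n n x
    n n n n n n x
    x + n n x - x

x + n n x - x

x + x + n x: 1 tree
x + x - n n n x: 1 tree
n n n n n n x: 1 tree
x + n n x - x: 6 trees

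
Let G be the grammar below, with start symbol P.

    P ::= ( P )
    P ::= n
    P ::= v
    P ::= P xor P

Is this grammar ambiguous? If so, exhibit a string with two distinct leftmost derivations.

Witness: n xor n xor n

Derivation 1: P ⇒ P xor P ⇒ n xor P ⇒ n xor P xor P ⇒ n xor n xor P ⇒ n xor n xor n
Derivation 2: P ⇒ P xor P ⇒ P xor P xor P ⇒ n xor P xor P ⇒ n xor n xor P ⇒ n xor n xor n

Two distinct leftmost derivations for the same string.

Ambiguous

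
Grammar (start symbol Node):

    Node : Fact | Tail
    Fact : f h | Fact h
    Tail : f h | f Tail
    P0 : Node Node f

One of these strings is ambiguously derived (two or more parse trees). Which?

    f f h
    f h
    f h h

f f h: 1 tree
f h: 2 trees
f h h: 1 tree

f h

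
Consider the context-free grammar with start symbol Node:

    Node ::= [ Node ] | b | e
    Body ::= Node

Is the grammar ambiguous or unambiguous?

(Body is unreachable from Node, so its rules don't affect L(Node).) Each string is a nest of matched brackets around a single atom. An opening bracket forces the recursive rule; an atom forces the base rule.

Unambiguous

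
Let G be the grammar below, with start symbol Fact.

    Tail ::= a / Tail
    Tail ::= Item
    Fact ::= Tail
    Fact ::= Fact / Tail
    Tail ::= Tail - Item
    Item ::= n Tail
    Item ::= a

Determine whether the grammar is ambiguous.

Ambiguous

Witness: a / a

Derivation 1: Fact ⇒ Tail ⇒ a / Tail ⇒ a / Item ⇒ a / a
Derivation 2: Fact ⇒ Fact / Tail ⇒ Tail / Tail ⇒ Item / Tail ⇒ a / Tail ⇒ a / Item ⇒ a / a

Two distinct leftmost derivations for the same string.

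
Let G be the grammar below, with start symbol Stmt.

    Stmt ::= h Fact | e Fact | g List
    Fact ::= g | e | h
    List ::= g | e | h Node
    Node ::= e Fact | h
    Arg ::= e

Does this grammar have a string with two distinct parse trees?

Unambiguous

(Arg is unreachable from Stmt, so its rules don't affect L(Stmt).) Each reachable nonterminal has at most one production per leading terminal, and all productions are right-linear; the derivation is determined token-by-token.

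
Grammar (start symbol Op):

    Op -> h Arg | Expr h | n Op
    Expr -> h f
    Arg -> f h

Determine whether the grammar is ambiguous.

Witness: h f h

Derivation 1: Op ⇒ h Arg ⇒ h f h
Derivation 2: Op ⇒ Expr h ⇒ h f h

Two distinct leftmost derivations for the same string.

Ambiguous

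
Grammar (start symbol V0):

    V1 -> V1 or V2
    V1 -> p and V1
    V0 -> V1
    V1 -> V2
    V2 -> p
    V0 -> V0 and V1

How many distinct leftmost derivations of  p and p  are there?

2

Parse trees for p and p:
  [V0 [V1 p and [V1 [V2 p]]]]
  [V0 [V0 [V1 [V2 p]]] and [V1 [V2 p]]]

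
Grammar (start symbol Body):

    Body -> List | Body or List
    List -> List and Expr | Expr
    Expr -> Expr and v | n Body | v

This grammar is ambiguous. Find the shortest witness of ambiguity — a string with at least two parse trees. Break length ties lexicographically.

v and v

length 1: no string has ≥2 trees
length 2: no string has ≥2 trees
length 3: v and v has 2 parse trees

Two derivations of v and v:
  Body ⇒ List ⇒ List and Expr ⇒ Expr and Expr ⇒ v and Expr ⇒ v and v
  Body ⇒ List ⇒ Expr ⇒ Expr and v ⇒ v and v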